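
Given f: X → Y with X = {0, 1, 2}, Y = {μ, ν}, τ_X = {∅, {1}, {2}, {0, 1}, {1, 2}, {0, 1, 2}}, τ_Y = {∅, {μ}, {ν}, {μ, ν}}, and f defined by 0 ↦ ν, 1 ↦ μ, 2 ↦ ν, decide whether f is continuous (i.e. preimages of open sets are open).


f is NOT continuous.

Compute f^{-1}(U) for each U ∈ τ_Y:
  U = ∅: f^{-1}(U) = ∅ ∈ τ_X ✓.
  U = {μ}: f^{-1}(U) = {1} ∈ τ_X ✓.
  U = {ν}: f^{-1}(U) = {0, 2} ∉ τ_X ✗.
  U = {μ, ν}: f^{-1}(U) = {0, 1, 2} ∈ τ_X ✓.
Found U = {ν} with f^{-1}(U) = {0, 2} not in τ_X. Therefore f is NOT continuous.


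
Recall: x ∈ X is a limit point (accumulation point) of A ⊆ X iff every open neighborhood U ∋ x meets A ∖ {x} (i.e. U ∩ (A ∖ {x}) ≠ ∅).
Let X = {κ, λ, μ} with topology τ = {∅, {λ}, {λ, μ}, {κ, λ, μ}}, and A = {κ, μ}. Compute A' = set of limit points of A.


A' = {κ}

For each x ∈ X, list the open sets U ∈ τ with x ∈ U, then check whether U ∩ (A ∖ {x}) ≠ ∅ for every such U.
  x = κ: opens ∋ x are {κ, λ, μ}; each meets A ∖ {κ}, so x IS a limit point.
  x = λ: open {λ} ∋ x has {λ} ∩ (A ∖ {λ}) = ∅, so x is NOT a limit point.
  x = μ: open {λ, μ} ∋ x has {λ, μ} ∩ (A ∖ {μ}) = ∅, so x is NOT a limit point.
Collecting: A' = {κ}.


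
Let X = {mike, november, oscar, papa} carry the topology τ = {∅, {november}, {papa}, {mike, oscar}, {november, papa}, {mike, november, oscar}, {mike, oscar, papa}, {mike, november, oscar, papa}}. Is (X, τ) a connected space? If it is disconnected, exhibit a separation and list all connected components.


(X, τ) is disconnected; components = [{november}, {papa}, {mike, oscar}].

Find clopen sets (U ∈ τ with X ∖ U ∈ τ):
  U = ∅, X ∖ U = {mike, november, oscar, papa} — both open, so U is clopen.
  U = {november}, X ∖ U = {mike, oscar, papa} — both open, so U is clopen.
  U = {papa}, X ∖ U = {mike, november, oscar} — both open, so U is clopen.
  U = {mike, oscar}, X ∖ U = {november, papa} — both open, so U is clopen.
  U = {november, papa}, X ∖ U = {mike, oscar} — both open, so U is clopen.
  U = {mike, november, oscar}, X ∖ U = {papa} — both open, so U is clopen.
  U = {mike, oscar, papa}, X ∖ U = {november} — both open, so U is clopen.
  U = {mike, november, oscar, papa}, X ∖ U = ∅ — both open, so U is clopen.
Nontrivial clopen(s) exist: e.g. {november, papa}. So (X, τ) is disconnected.
Compute connected components by grouping points that agree on all clopens:
  component: {november}
  component: {papa}
  component: {mike, oscar}


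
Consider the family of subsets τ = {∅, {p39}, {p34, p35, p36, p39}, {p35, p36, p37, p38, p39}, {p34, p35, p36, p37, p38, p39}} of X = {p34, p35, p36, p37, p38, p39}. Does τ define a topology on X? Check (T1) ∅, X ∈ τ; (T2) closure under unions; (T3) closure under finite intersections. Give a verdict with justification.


τ is NOT a topology on X.

Axiom (T1): ∅ ∈ τ? Yes; X ∈ τ? Yes.
Axiom (T2/T3): check pairwise unions and intersections of members of τ.
Counterexample for (T3): {p34, p35, p36, p39} ∩ {p35, p36, p37, p38, p39} = {p35, p36, p39} ∉ τ. Therefore τ is NOT a topology.


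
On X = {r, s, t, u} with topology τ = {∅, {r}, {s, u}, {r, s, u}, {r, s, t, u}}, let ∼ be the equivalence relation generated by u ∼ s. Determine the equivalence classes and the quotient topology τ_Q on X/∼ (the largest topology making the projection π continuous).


X/∼ = {[r], [s=u], [t]}; |τ_Q| = 5.

Equivalence classes: [r], [s=u], [t].
Quotient map π: X → X/∼ sends r ↦ [r], s ↦ [s=u], t ↦ [t], u ↦ [s=u].
For each subset V ⊆ X/∼, compute π^{-1}(V) ⊆ X and check whether π^{-1}(V) ∈ τ. V is open in τ_Q iff π^{-1}(V) ∈ τ.
  V = {}: π^{-1}(V) = ∅ ∈ τ ✓.
  V = {[r]}: π^{-1}(V) = {r} ∈ τ ✓.
  V = {[s=u]}: π^{-1}(V) = {s, u} ∈ τ ✓.
  V = {[r], [s=u]}: π^{-1}(V) = {r, s, u} ∈ τ ✓.
  V = {[t]}: π^{-1}(V) = {t} ∉ τ ✗.
  V = {[r], [t]}: π^{-1}(V) = {r, t} ∉ τ ✗.
  V = {[s=u], [t]}: π^{-1}(V) = {s, t, u} ∉ τ ✗.
  V = {[r], [s=u], [t]}: π^{-1}(V) = {r, s, t, u} ∈ τ ✓.
Open sets in the quotient: τ_Q = {{}, {[r]}, {[s=u]}, {[r], [s=u]}, {[r], [s=u], [t]}} (5 elements).


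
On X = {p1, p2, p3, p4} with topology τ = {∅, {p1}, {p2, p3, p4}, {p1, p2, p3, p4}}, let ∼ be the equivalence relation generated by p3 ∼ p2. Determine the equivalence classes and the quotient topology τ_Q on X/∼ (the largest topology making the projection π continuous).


X/∼ = {[p1], [p2=p3], [p4]}; |τ_Q| = 4.

Equivalence classes: [p1], [p2=p3], [p4].
Quotient map π: X → X/∼ sends p1 ↦ [p1], p2 ↦ [p2=p3], p3 ↦ [p2=p3], p4 ↦ [p4].
For each subset V ⊆ X/∼, compute π^{-1}(V) ⊆ X and check whether π^{-1}(V) ∈ τ. V is open in τ_Q iff π^{-1}(V) ∈ τ.
  V = {}: π^{-1}(V) = ∅ ∈ τ ✓.
  V = {[p1]}: π^{-1}(V) = {p1} ∈ τ ✓.
  V = {[p2=p3]}: π^{-1}(V) = {p2, p3} ∉ τ ✗.
  V = {[p1], [p2=p3]}: π^{-1}(V) = {p1, p2, p3} ∉ τ ✗.
  V = {[p4]}: π^{-1}(V) = {p4} ∉ τ ✗.
  V = {[p1], [p4]}: π^{-1}(V) = {p1, p4} ∉ τ ✗.
  V = {[p2=p3], [p4]}: π^{-1}(V) = {p2, p3, p4} ∈ τ ✓.
  V = {[p1], [p2=p3], [p4]}: π^{-1}(V) = {p1, p2, p3, p4} ∈ τ ✓.
Open sets in the quotient: τ_Q = {{}, {[p1]}, {[p2=p3], [p4]}, {[p1], [p2=p3], [p4]}} (4 elements).


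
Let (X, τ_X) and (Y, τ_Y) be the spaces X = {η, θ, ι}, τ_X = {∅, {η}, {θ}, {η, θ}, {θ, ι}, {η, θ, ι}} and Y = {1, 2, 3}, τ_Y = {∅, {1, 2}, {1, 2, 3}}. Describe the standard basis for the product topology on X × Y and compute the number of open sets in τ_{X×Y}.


Basis B = {∅ × ∅, {η} × {1, 2}, {θ} × {1, 2}, {η} × {1, 2, 3}, {θ} × {1, 2, 3}, {η, θ} × {1, 2}, {θ, ι} × {1, 2}, {η, θ} × {1, 2, 3}, {η, θ, ι} × {1, 2}, {θ, ι} × {1, 2, 3}, {η, θ, ι} × {1, 2, 3}}; |τ_{X×Y}| = 18.

Enumerate products U × V with U ∈ τ_X, V ∈ τ_Y (deduplicated):
  ∅ × ∅ = {} (∅)
  {η} × {1, 2} = {(η,1), (η,2)}
  {θ} × {1, 2} = {(θ,1), (θ,2)}
  {η} × {1, 2, 3} = {(η,1), (η,2), (η,3)}
  {θ} × {1, 2, 3} = {(θ,1), (θ,2), (θ,3)}
  {η, θ} × {1, 2} = {(η,1), (η,2), (θ,1), (θ,2)}
  {θ, ι} × {1, 2} = {(θ,1), (θ,2), (ι,1), (ι,2)}
  {η, θ} × {1, 2, 3} = {(η,1), (η,2), (η,3), (θ,1), (θ,2), (θ,3)}
  {η, θ, ι} × {1, 2} = {(η,1), (η,2), (θ,1), (θ,2), (ι,1), (ι,2)}
  {θ, ι} × {1, 2, 3} = {(θ,1), (θ,2), (θ,3), (ι,1), (ι,2), (ι,3)}
  {η, θ, ι} × {1, 2, 3} = {(η,1), (η,2), (η,3), (θ,1), (θ,2), (θ,3), (ι,1), (ι,2), (ι,3)}
These 11 distinct sets form the basis B.
Close under arbitrary unions to get τ_{X×Y}; counting gives |τ_{X×Y}| = 18.


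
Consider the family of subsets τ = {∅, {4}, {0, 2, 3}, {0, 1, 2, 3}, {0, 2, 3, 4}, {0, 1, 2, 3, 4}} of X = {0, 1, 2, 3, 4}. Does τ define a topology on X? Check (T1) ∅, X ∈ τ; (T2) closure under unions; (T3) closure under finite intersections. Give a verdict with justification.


τ IS a topology on X.

Axiom (T1): ∅ ∈ τ? Yes; X ∈ τ? Yes.
Axiom (T2/T3): check pairwise unions and intersections of members of τ.
All pairwise intersections and unions checked — each lies in τ. Therefore τ satisfies (T1), (T2), (T3): it IS a topology on X.


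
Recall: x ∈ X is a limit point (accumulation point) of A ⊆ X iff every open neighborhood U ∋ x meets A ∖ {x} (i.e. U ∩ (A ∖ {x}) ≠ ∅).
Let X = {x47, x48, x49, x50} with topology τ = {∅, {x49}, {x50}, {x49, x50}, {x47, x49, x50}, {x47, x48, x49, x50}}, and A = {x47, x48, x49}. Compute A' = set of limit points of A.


A' = {x47, x48}

For each x ∈ X, list the open sets U ∈ τ with x ∈ U, then check whether U ∩ (A ∖ {x}) ≠ ∅ for every such U.
  x = x47: opens ∋ x are {x47, x49, x50}, {x47, x48, x49, x50}; each meets A ∖ {x47}, so x IS a limit point.
  x = x48: opens ∋ x are {x47, x48, x49, x50}; each meets A ∖ {x48}, so x IS a limit point.
  x = x49: open {x49} ∋ x has {x49} ∩ (A ∖ {x49}) = ∅, so x is NOT a limit point.
  x = x50: open {x50} ∋ x has {x50} ∩ (A ∖ {x50}) = ∅, so x is NOT a limit point.
Collecting: A' = {x47, x48}.


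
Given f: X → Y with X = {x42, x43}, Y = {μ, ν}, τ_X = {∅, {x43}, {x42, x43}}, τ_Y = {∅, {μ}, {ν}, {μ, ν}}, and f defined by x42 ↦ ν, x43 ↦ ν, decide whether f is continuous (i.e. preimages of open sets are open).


f IS continuous.

Compute f^{-1}(U) for each U ∈ τ_Y:
  U = ∅: f^{-1}(U) = ∅ ∈ τ_X ✓.
  U = {μ}: f^{-1}(U) = ∅ ∈ τ_X ✓.
  U = {ν}: f^{-1}(U) = {x42, x43} ∈ τ_X ✓.
  U = {μ, ν}: f^{-1}(U) = {x42, x43} ∈ τ_X ✓.
Every preimage lies in τ_X, so f IS continuous.


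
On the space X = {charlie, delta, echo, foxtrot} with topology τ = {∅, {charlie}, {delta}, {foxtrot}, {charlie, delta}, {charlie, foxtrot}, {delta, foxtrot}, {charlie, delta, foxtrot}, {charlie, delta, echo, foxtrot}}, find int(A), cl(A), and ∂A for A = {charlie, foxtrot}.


int(A) = {charlie, foxtrot}, cl(A) = {charlie, echo, foxtrot}, ∂A = {echo}.

Closed sets in (X, τ) are complements of opens:
  closed(X, τ) = {∅, {echo}, {charlie, echo}, {delta, echo}, {echo, foxtrot}, {charlie, delta, echo}, {charlie, echo, foxtrot}, {delta, echo, foxtrot}, {charlie, delta, echo, foxtrot}}.
int(A) = ⋃ {U ∈ τ : U ⊆ A}. Opens contained in A: ∅, {charlie}, {foxtrot}, {charlie, foxtrot}.
Taking the union of these: int(A) = {charlie, foxtrot}.
cl(A) = ⋂ {C closed : A ⊆ C}. Closed sets containing A: {charlie, echo, foxtrot}, {charlie, delta, echo, foxtrot}.
Intersecting these: cl(A) = {charlie, echo, foxtrot}.
∂A = cl(A) ∖ int(A) = {charlie, echo, foxtrot} ∖ {charlie, foxtrot} = {echo}.


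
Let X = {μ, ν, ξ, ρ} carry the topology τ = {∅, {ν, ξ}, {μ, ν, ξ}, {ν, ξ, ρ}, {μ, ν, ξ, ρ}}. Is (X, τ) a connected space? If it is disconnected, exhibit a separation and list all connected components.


(X, τ) is connected.

Find clopen sets (U ∈ τ with X ∖ U ∈ τ):
  U = ∅, X ∖ U = {μ, ν, ξ, ρ} — both open, so U is clopen.
  U = {μ, ν, ξ, ρ}, X ∖ U = ∅ — both open, so U is clopen.
Only trivial clopens (∅ and X) exist, so (X, τ) is connected.
Compute connected components by grouping points that agree on all clopens:
  component: {μ, ν, ξ, ρ}


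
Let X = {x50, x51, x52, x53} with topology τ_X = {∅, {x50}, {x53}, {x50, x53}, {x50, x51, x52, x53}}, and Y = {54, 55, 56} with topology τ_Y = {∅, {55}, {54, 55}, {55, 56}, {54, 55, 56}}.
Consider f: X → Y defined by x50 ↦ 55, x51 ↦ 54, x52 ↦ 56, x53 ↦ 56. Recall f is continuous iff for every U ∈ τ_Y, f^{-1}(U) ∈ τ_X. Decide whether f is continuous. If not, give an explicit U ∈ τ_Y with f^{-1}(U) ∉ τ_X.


f is NOT continuous.

Compute f^{-1}(U) for each U ∈ τ_Y:
  U = ∅: f^{-1}(U) = ∅ ∈ τ_X ✓.
  U = {55}: f^{-1}(U) = {x50} ∈ τ_X ✓.
  U = {54, 55}: f^{-1}(U) = {x50, x51} ∉ τ_X ✗.
  U = {55, 56}: f^{-1}(U) = {x50, x52, x53} ∉ τ_X ✗.
  U = {54, 55, 56}: f^{-1}(U) = {x50, x51, x52, x53} ∈ τ_X ✓.
Found U = {54, 55} with f^{-1}(U) = {x50, x51} not in τ_X. Therefore f is NOT continuous.


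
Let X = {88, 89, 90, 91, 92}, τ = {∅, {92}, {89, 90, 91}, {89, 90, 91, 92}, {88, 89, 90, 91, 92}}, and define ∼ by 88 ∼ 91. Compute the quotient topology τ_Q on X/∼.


X/∼ = {[88=91], [89], [90], [92]}; |τ_Q| = 3.

Equivalence classes: [88=91], [89], [90], [92].
Quotient map π: X → X/∼ sends 88 ↦ [88=91], 89 ↦ [89], 90 ↦ [90], 91 ↦ [88=91], 92 ↦ [92].
For each subset V ⊆ X/∼, compute π^{-1}(V) ⊆ X and check whether π^{-1}(V) ∈ τ. V is open in τ_Q iff π^{-1}(V) ∈ τ.
  V = {}: π^{-1}(V) = ∅ ∈ τ ✓.
  V = {[88=91]}: π^{-1}(V) = {88, 91} ∉ τ ✗.
  V = {[89]}: π^{-1}(V) = {89} ∉ τ ✗.
  V = {[88=91], [89]}: π^{-1}(V) = {88, 89, 91} ∉ τ ✗.
  V = {[90]}: π^{-1}(V) = {90} ∉ τ ✗.
  V = {[88=91], [90]}: π^{-1}(V) = {88, 90, 91} ∉ τ ✗.
  V = {[89], [90]}: π^{-1}(V) = {89, 90} ∉ τ ✗.
  V = {[88=91], [89], [90]}: π^{-1}(V) = {88, 89, 90, 91} ∉ τ ✗.
  V = {[92]}: π^{-1}(V) = {92} ∈ τ ✓.
  V = {[88=91], [92]}: π^{-1}(V) = {88, 91, 92} ∉ τ ✗.
  V = {[89], [92]}: π^{-1}(V) = {89, 92} ∉ τ ✗.
  V = {[88=91], [89], [92]}: π^{-1}(V) = {88, 89, 91, 92} ∉ τ ✗.
  V = {[90], [92]}: π^{-1}(V) = {90, 92} ∉ τ ✗.
  V = {[88=91], [90], [92]}: π^{-1}(V) = {88, 90, 91, 92} ∉ τ ✗.
  V = {[89], [90], [92]}: π^{-1}(V) = {89, 90, 92} ∉ τ ✗.
  V = {[88=91], [89], [90], [92]}: π^{-1}(V) = {88, 89, 90, 91, 92} ∈ τ ✓.
Open sets in the quotient: τ_Q = {{}, {[92]}, {[88=91], [89], [90], [92]}} (3 elements).


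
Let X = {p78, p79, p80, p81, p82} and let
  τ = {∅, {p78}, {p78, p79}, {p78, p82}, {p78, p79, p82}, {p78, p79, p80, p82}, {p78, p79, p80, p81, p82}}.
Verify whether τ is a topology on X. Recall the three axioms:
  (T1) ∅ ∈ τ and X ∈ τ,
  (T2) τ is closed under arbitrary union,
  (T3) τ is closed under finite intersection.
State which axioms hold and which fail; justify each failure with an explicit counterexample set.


τ IS a topology on X.

Axiom (T1): ∅ ∈ τ? Yes; X ∈ τ? Yes.
Axiom (T2/T3): check pairwise unions and intersections of members of τ.
All pairwise intersections and unions checked — each lies in τ. Therefore τ satisfies (T1), (T2), (T3): it IS a topology on X.


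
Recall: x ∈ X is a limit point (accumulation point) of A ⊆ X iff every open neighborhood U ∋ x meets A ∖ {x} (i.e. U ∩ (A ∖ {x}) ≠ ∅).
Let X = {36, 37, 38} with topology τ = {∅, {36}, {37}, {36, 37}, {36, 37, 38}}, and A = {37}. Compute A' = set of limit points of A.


A' = {38}

For each x ∈ X, list the open sets U ∈ τ with x ∈ U, then check whether U ∩ (A ∖ {x}) ≠ ∅ for every such U.
  x = 36: open {36} ∋ x has {36} ∩ (A ∖ {36}) = ∅, so x is NOT a limit point.
  x = 37: open {37} ∋ x has {37} ∩ (A ∖ {37}) = ∅, so x is NOT a limit point.
  x = 38: opens ∋ x are {36, 37, 38}; each meets A ∖ {38}, so x IS a limit point.
Collecting: A' = {38}.


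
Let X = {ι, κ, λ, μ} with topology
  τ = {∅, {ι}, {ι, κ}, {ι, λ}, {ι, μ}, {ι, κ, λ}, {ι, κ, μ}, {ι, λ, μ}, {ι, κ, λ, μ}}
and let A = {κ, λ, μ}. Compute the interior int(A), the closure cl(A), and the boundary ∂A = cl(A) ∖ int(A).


int(A) = ∅, cl(A) = {κ, λ, μ}, ∂A = {κ, λ, μ}.

Closed sets in (X, τ) are complements of opens:
  closed(X, τ) = {∅, {κ}, {λ}, {μ}, {κ, λ}, {κ, μ}, {λ, μ}, {κ, λ, μ}, {ι, κ, λ, μ}}.
int(A) = ⋃ {U ∈ τ : U ⊆ A}. Opens contained in A: ∅.
Taking the union of these: int(A) = ∅.
cl(A) = ⋂ {C closed : A ⊆ C}. Closed sets containing A: {κ, λ, μ}, {ι, κ, λ, μ}.
Intersecting these: cl(A) = {κ, λ, μ}.
∂A = cl(A) ∖ int(A) = {κ, λ, μ} ∖ ∅ = {κ, λ, μ}.


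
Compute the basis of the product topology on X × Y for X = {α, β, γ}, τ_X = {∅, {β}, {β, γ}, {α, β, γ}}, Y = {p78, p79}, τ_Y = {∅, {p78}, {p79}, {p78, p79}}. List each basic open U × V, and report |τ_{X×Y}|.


Basis B = {∅ × ∅, {β} × {p78}, {β} × {p79}, {β} × {p78, p79}, {β, γ} × {p78}, {β, γ} × {p79}, {α, β, γ} × {p78}, {α, β, γ} × {p79}, {β, γ} × {p78, p79}, {α, β, γ} × {p78, p79}}; |τ_{X×Y}| = 16.

Enumerate products U × V with U ∈ τ_X, V ∈ τ_Y (deduplicated):
  ∅ × ∅ = {} (∅)
  {β} × {p78} = {(β,p78)}
  {β} × {p79} = {(β,p79)}
  {β} × {p78, p79} = {(β,p78), (β,p79)}
  {β, γ} × {p78} = {(β,p78), (γ,p78)}
  {β, γ} × {p79} = {(β,p79), (γ,p79)}
  {α, β, γ} × {p78} = {(α,p78), (β,p78), (γ,p78)}
  {α, β, γ} × {p79} = {(α,p79), (β,p79), (γ,p79)}
  {β, γ} × {p78, p79} = {(β,p78), (β,p79), (γ,p78), (γ,p79)}
  {α, β, γ} × {p78, p79} = {(α,p78), (α,p79), (β,p78), (β,p79), (γ,p78), (γ,p79)}
These 10 distinct sets form the basis B.
Close under arbitrary unions to get τ_{X×Y}; counting gives |τ_{X×Y}| = 16.


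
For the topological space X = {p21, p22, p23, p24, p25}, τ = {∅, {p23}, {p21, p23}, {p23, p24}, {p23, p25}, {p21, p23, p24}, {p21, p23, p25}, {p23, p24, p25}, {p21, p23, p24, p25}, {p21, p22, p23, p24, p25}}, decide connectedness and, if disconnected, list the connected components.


(X, τ) is connected.

Find clopen sets (U ∈ τ with X ∖ U ∈ τ):
  U = ∅, X ∖ U = {p21, p22, p23, p24, p25} — both open, so U is clopen.
  U = {p21, p22, p23, p24, p25}, X ∖ U = ∅ — both open, so U is clopen.
Only trivial clopens (∅ and X) exist, so (X, τ) is connected.
Compute connected components by grouping points that agree on all clopens:
  component: {p21, p22, p23, p24, p25}


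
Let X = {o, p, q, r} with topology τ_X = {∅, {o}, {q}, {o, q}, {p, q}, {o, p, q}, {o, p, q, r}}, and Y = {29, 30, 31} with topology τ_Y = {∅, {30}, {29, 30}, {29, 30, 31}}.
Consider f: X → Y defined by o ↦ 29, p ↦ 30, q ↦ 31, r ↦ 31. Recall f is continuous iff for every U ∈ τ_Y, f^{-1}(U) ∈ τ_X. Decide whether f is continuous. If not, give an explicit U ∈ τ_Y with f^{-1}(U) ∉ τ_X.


f is NOT continuous.

Compute f^{-1}(U) for each U ∈ τ_Y:
  U = ∅: f^{-1}(U) = ∅ ∈ τ_X ✓.
  U = {30}: f^{-1}(U) = {p} ∉ τ_X ✗.
  U = {29, 30}: f^{-1}(U) = {o, p} ∉ τ_X ✗.
  U = {29, 30, 31}: f^{-1}(U) = {o, p, q, r} ∈ τ_X ✓.
Found U = {30} with f^{-1}(U) = {p} not in τ_X. Therefore f is NOT continuous.


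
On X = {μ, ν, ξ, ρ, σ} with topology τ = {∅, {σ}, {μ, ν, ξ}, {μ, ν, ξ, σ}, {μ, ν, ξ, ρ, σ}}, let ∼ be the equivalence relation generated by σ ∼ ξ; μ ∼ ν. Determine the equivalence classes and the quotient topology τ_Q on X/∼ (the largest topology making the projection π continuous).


X/∼ = {[μ=ν], [ξ=σ], [ρ]}; |τ_Q| = 3.

Equivalence classes: [μ=ν], [ξ=σ], [ρ].
Quotient map π: X → X/∼ sends μ ↦ [μ=ν], ν ↦ [μ=ν], ξ ↦ [ξ=σ], ρ ↦ [ρ], σ ↦ [ξ=σ].
For each subset V ⊆ X/∼, compute π^{-1}(V) ⊆ X and check whether π^{-1}(V) ∈ τ. V is open in τ_Q iff π^{-1}(V) ∈ τ.
  V = {}: π^{-1}(V) = ∅ ∈ τ ✓.
  V = {[μ=ν]}: π^{-1}(V) = {μ, ν} ∉ τ ✗.
  V = {[ξ=σ]}: π^{-1}(V) = {ξ, σ} ∉ τ ✗.
  V = {[μ=ν], [ξ=σ]}: π^{-1}(V) = {μ, ν, ξ, σ} ∈ τ ✓.
  V = {[ρ]}: π^{-1}(V) = {ρ} ∉ τ ✗.
  V = {[μ=ν], [ρ]}: π^{-1}(V) = {μ, ν, ρ} ∉ τ ✗.
  V = {[ξ=σ], [ρ]}: π^{-1}(V) = {ξ, ρ, σ} ∉ τ ✗.
  V = {[μ=ν], [ξ=σ], [ρ]}: π^{-1}(V) = {μ, ν, ξ, ρ, σ} ∈ τ ✓.
Open sets in the quotient: τ_Q = {{}, {[μ=ν], [ξ=σ]}, {[μ=ν], [ξ=σ], [ρ]}} (3 elements).


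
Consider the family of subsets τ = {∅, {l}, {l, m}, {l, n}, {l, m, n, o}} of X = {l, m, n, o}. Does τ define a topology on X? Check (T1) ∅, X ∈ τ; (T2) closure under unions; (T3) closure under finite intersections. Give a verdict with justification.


τ is NOT a topology on X.

Axiom (T1): ∅ ∈ τ? Yes; X ∈ τ? Yes.
Axiom (T2/T3): check pairwise unions and intersections of members of τ.
Counterexample for (T2): {l, m} ∪ {l, n} = {l, m, n} ∉ τ. Therefore τ is NOT a topology.


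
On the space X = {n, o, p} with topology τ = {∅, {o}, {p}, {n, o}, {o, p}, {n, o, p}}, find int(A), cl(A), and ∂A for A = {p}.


int(A) = {p}, cl(A) = {p}, ∂A = ∅.

Closed sets in (X, τ) are complements of opens:
  closed(X, τ) = {∅, {n}, {p}, {n, o}, {n, p}, {n, o, p}}.
int(A) = ⋃ {U ∈ τ : U ⊆ A}. Opens contained in A: ∅, {p}.
Taking the union of these: int(A) = {p}.
cl(A) = ⋂ {C closed : A ⊆ C}. Closed sets containing A: {p}, {n, p}, {n, o, p}.
Intersecting these: cl(A) = {p}.
∂A = cl(A) ∖ int(A) = {p} ∖ {p} = ∅.


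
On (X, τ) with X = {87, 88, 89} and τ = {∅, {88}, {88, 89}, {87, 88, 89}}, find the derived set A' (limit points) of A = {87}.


A' = ∅

For each x ∈ X, list the open sets U ∈ τ with x ∈ U, then check whether U ∩ (A ∖ {x}) ≠ ∅ for every such U.
  x = 87: open {87, 88, 89} ∋ x has {87, 88, 89} ∩ (A ∖ {87}) = ∅, so x is NOT a limit point.
  x = 88: open {88} ∋ x has {88} ∩ (A ∖ {88}) = ∅, so x is NOT a limit point.
  x = 89: open {88, 89} ∋ x has {88, 89} ∩ (A ∖ {89}) = ∅, so x is NOT a limit point.
Collecting: A' = ∅.


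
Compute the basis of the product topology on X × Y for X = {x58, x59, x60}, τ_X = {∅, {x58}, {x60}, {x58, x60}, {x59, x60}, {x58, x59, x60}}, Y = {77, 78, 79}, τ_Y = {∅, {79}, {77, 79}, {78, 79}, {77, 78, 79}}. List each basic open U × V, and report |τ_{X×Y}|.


Basis B = {∅ × ∅, {x58} × {79}, {x60} × {79}, {x58} × {77, 79}, {x58} × {78, 79}, {x58, x60} × {79}, {x59, x60} × {79}, {x60} × {77, 79}, {x60} × {78, 79}, {x58} × {77, 78, 79}, {x58, x59, x60} × {79}, {x60} × {77, 78, 79}, {x58, x60} × {77, 79}, {x58, x60} × {78, 79}, {x59, x60} × {77, 79}, {x59, x60} × {78, 79}, {x58, x60} × {77, 78, 79}, {x58, x59, x60} × {77, 79}, {x58, x59, x60} × {78, 79}, {x59, x60} × {77, 78, 79}, {x58, x59, x60} × {77, 78, 79}}; |τ_{X×Y}| = 70.

Enumerate products U × V with U ∈ τ_X, V ∈ τ_Y (deduplicated):
  ∅ × ∅ = {} (∅)
  {x58} × {79} = {(x58,79)}
  {x60} × {79} = {(x60,79)}
  {x58} × {77, 79} = {(x58,77), (x58,79)}
  {x58} × {78, 79} = {(x58,78), (x58,79)}
  {x58, x60} × {79} = {(x58,79), (x60,79)}
  {x59, x60} × {79} = {(x59,79), (x60,79)}
  {x60} × {77, 79} = {(x60,77), (x60,79)}
  {x60} × {78, 79} = {(x60,78), (x60,79)}
  {x58} × {77, 78, 79} = {(x58,77), (x58,78), (x58,79)}
  {x58, x59, x60} × {79} = {(x58,79), (x59,79), (x60,79)}
  {x60} × {77, 78, 79} = {(x60,77), (x60,78), (x60,79)}
  {x58, x60} × {77, 79} = {(x58,77), (x58,79), (x60,77), (x60,79)}
  {x58, x60} × {78, 79} = {(x58,78), (x58,79), (x60,78), (x60,79)}
  {x59, x60} × {77, 79} = {(x59,77), (x59,79), (x60,77), (x60,79)}
  {x59, x60} × {78, 79} = {(x59,78), (x59,79), (x60,78), (x60,79)}
  {x58, x60} × {77, 78, 79} = {(x58,77), (x58,78), (x58,79), (x60,77), (x60,78), (x60,79)}
  {x58, x59, x60} × {77, 79} = {(x58,77), (x58,79), (x59,77), (x59,79), (x60,77), (x60,79)}
  {x58, x59, x60} × {78, 79} = {(x58,78), (x58,79), (x59,78), (x59,79), (x60,78), (x60,79)}
  {x59, x60} × {77, 78, 79} = {(x59,77), (x59,78), (x59,79), (x60,77), (x60,78), (x60,79)}
  {x58, x59, x60} × {77, 78, 79} = {(x58,77), (x58,78), (x58,79), (x59,77), (x59,78), (x59,79), (x60,77), (x60,78), (x60,79)}
These 21 distinct sets form the basis B.
Close under arbitrary unions to get τ_{X×Y}; counting gives |τ_{X×Y}| = 70.


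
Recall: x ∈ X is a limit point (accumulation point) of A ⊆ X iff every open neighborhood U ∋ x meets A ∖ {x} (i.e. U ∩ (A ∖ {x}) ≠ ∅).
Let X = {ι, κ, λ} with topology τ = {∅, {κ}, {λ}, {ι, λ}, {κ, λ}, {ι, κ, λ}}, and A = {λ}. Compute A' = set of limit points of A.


A' = {ι}

For each x ∈ X, list the open sets U ∈ τ with x ∈ U, then check whether U ∩ (A ∖ {x}) ≠ ∅ for every such U.
  x = ι: opens ∋ x are {ι, λ}, {ι, κ, λ}; each meets A ∖ {ι}, so x IS a limit point.
  x = κ: open {κ} ∋ x has {κ} ∩ (A ∖ {κ}) = ∅, so x is NOT a limit point.
  x = λ: open {λ} ∋ x has {λ} ∩ (A ∖ {λ}) = ∅, so x is NOT a limit point.
Collecting: A' = {ι}.


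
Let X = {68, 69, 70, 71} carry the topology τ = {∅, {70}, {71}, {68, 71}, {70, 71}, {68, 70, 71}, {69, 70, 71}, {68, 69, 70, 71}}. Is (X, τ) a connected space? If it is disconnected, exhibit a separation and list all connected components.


(X, τ) is connected.

Find clopen sets (U ∈ τ with X ∖ U ∈ τ):
  U = ∅, X ∖ U = {68, 69, 70, 71} — both open, so U is clopen.
  U = {68, 69, 70, 71}, X ∖ U = ∅ — both open, so U is clopen.
Only trivial clopens (∅ and X) exist, so (X, τ) is connected.
Compute connected components by grouping points that agree on all clopens:
  component: {68, 69, 70, 71}


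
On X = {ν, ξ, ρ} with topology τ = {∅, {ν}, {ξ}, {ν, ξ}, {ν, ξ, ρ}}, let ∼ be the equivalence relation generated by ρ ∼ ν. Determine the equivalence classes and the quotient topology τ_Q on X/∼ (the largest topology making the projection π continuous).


X/∼ = {[ν=ρ], [ξ]}; |τ_Q| = 3.

Equivalence classes: [ν=ρ], [ξ].
Quotient map π: X → X/∼ sends ν ↦ [ν=ρ], ξ ↦ [ξ], ρ ↦ [ν=ρ].
For each subset V ⊆ X/∼, compute π^{-1}(V) ⊆ X and check whether π^{-1}(V) ∈ τ. V is open in τ_Q iff π^{-1}(V) ∈ τ.
  V = {}: π^{-1}(V) = ∅ ∈ τ ✓.
  V = {[ν=ρ]}: π^{-1}(V) = {ν, ρ} ∉ τ ✗.
  V = {[ξ]}: π^{-1}(V) = {ξ} ∈ τ ✓.
  V = {[ν=ρ], [ξ]}: π^{-1}(V) = {ν, ξ, ρ} ∈ τ ✓.
Open sets in the quotient: τ_Q = {{}, {[ξ]}, {[ν=ρ], [ξ]}} (3 elements).


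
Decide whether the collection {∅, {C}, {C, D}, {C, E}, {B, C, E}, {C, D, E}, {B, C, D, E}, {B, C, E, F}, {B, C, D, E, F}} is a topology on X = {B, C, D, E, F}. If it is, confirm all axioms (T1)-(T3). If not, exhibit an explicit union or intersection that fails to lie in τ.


τ IS a topology on X.

Axiom (T1): ∅ ∈ τ? Yes; X ∈ τ? Yes.
Axiom (T2/T3): check pairwise unions and intersections of members of τ.
All pairwise intersections and unions checked — each lies in τ. Therefore τ satisfies (T1), (T2), (T3): it IS a topology on X.


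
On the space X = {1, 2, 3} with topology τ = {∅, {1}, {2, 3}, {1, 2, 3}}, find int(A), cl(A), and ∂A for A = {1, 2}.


int(A) = {1}, cl(A) = {1, 2, 3}, ∂A = {2, 3}.

Closed sets in (X, τ) are complements of opens:
  closed(X, τ) = {∅, {1}, {2, 3}, {1, 2, 3}}.
int(A) = ⋃ {U ∈ τ : U ⊆ A}. Opens contained in A: ∅, {1}.
Taking the union of these: int(A) = {1}.
cl(A) = ⋂ {C closed : A ⊆ C}. Closed sets containing A: {1, 2, 3}.
Intersecting these: cl(A) = {1, 2, 3}.
∂A = cl(A) ∖ int(A) = {1, 2, 3} ∖ {1} = {2, 3}.


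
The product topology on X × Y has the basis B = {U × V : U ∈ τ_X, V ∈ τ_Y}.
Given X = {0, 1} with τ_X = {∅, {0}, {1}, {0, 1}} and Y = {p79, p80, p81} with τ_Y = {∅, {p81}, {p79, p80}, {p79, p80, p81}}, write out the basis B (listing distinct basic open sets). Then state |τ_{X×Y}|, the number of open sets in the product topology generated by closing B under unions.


Basis B = {∅ × ∅, {0} × {p81}, {1} × {p81}, {0} × {p79, p80}, {0, 1} × {p81}, {1} × {p79, p80}, {0} × {p79, p80, p81}, {1} × {p79, p80, p81}, {0, 1} × {p79, p80}, {0, 1} × {p79, p80, p81}}; |τ_{X×Y}| = 16.

Enumerate products U × V with U ∈ τ_X, V ∈ τ_Y (deduplicated):
  ∅ × ∅ = {} (∅)
  {0} × {p81} = {(0,p81)}
  {1} × {p81} = {(1,p81)}
  {0} × {p79, p80} = {(0,p79), (0,p80)}
  {0, 1} × {p81} = {(0,p81), (1,p81)}
  {1} × {p79, p80} = {(1,p79), (1,p80)}
  {0} × {p79, p80, p81} = {(0,p79), (0,p80), (0,p81)}
  {1} × {p79, p80, p81} = {(1,p79), (1,p80), (1,p81)}
  {0, 1} × {p79, p80} = {(0,p79), (0,p80), (1,p79), (1,p80)}
  {0, 1} × {p79, p80, p81} = {(0,p79), (0,p80), (0,p81), (1,p79), (1,p80), (1,p81)}
These 10 distinct sets form the basis B.
Close under arbitrary unions to get τ_{X×Y}; counting gives |τ_{X×Y}| = 16.


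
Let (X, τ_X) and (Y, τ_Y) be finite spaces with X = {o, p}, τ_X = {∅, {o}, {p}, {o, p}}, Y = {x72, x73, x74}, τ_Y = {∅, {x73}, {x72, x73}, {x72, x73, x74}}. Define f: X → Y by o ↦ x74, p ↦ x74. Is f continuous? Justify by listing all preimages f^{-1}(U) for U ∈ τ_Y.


f IS continuous.

Compute f^{-1}(U) for each U ∈ τ_Y:
  U = ∅: f^{-1}(U) = ∅ ∈ τ_X ✓.
  U = {x73}: f^{-1}(U) = ∅ ∈ τ_X ✓.
  U = {x72, x73}: f^{-1}(U) = ∅ ∈ τ_X ✓.
  U = {x72, x73, x74}: f^{-1}(U) = {o, p} ∈ τ_X ✓.
Every preimage lies in τ_X, so f IS continuous.


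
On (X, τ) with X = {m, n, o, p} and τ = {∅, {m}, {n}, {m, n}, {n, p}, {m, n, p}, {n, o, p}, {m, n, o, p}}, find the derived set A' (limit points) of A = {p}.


A' = {o}

For each x ∈ X, list the open sets U ∈ τ with x ∈ U, then check whether U ∩ (A ∖ {x}) ≠ ∅ for every such U.
  x = m: open {m} ∋ x has {m} ∩ (A ∖ {m}) = ∅, so x is NOT a limit point.
  x = n: open {n} ∋ x has {n} ∩ (A ∖ {n}) = ∅, so x is NOT a limit point.
  x = o: opens ∋ x are {n, o, p}, {m, n, o, p}; each meets A ∖ {o}, so x IS a limit point.
  x = p: open {n, p} ∋ x has {n, p} ∩ (A ∖ {p}) = ∅, so x is NOT a limit point.
Collecting: A' = {o}.


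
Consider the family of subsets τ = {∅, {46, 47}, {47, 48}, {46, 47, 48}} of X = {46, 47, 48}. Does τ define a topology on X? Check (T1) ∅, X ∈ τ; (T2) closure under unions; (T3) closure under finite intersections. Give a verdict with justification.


τ is NOT a topology on X.

Axiom (T1): ∅ ∈ τ? Yes; X ∈ τ? Yes.
Axiom (T2/T3): check pairwise unions and intersections of members of τ.
Counterexample for (T3): {46, 47} ∩ {47, 48} = {47} ∉ τ. Therefore τ is NOT a topology.


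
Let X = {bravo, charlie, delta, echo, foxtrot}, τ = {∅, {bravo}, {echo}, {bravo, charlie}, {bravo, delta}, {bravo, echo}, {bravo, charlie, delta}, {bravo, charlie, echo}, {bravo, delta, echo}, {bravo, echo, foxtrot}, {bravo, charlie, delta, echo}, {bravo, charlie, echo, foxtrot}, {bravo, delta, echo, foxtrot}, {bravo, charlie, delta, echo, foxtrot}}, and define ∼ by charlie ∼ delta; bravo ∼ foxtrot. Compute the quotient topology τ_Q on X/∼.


X/∼ = {[bravo=foxtrot], [charlie=delta], [echo]}; |τ_Q| = 4.

Equivalence classes: [bravo=foxtrot], [charlie=delta], [echo].
Quotient map π: X → X/∼ sends bravo ↦ [bravo=foxtrot], charlie ↦ [charlie=delta], delta ↦ [charlie=delta], echo ↦ [echo], foxtrot ↦ [bravo=foxtrot].
For each subset V ⊆ X/∼, compute π^{-1}(V) ⊆ X and check whether π^{-1}(V) ∈ τ. V is open in τ_Q iff π^{-1}(V) ∈ τ.
  V = {}: π^{-1}(V) = ∅ ∈ τ ✓.
  V = {[bravo=foxtrot]}: π^{-1}(V) = {bravo, foxtrot} ∉ τ ✗.
  V = {[charlie=delta]}: π^{-1}(V) = {charlie, delta} ∉ τ ✗.
  V = {[bravo=foxtrot], [charlie=delta]}: π^{-1}(V) = {bravo, charlie, delta, foxtrot} ∉ τ ✗.
  V = {[echo]}: π^{-1}(V) = {echo} ∈ τ ✓.
  V = {[bravo=foxtrot], [echo]}: π^{-1}(V) = {bravo, echo, foxtrot} ∈ τ ✓.
  V = {[charlie=delta], [echo]}: π^{-1}(V) = {charlie, delta, echo} ∉ τ ✗.
  V = {[bravo=foxtrot], [charlie=delta], [echo]}: π^{-1}(V) = {bravo, charlie, delta, echo, foxtrot} ∈ τ ✓.
Open sets in the quotient: τ_Q = {{}, {[echo]}, {[bravo=foxtrot], [echo]}, {[bravo=foxtrot], [charlie=delta], [echo]}} (4 elements).


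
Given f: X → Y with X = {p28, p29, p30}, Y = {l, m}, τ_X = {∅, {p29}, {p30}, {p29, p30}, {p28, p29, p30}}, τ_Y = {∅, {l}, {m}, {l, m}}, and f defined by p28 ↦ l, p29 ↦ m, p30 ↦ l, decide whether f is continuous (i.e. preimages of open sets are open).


f is NOT continuous.

Compute f^{-1}(U) for each U ∈ τ_Y:
  U = ∅: f^{-1}(U) = ∅ ∈ τ_X ✓.
  U = {l}: f^{-1}(U) = {p28, p30} ∉ τ_X ✗.
  U = {m}: f^{-1}(U) = {p29} ∈ τ_X ✓.
  U = {l, m}: f^{-1}(U) = {p28, p29, p30} ∈ τ_X ✓.
Found U = {l} with f^{-1}(U) = {p28, p30} not in τ_X. Therefore f is NOT continuous.


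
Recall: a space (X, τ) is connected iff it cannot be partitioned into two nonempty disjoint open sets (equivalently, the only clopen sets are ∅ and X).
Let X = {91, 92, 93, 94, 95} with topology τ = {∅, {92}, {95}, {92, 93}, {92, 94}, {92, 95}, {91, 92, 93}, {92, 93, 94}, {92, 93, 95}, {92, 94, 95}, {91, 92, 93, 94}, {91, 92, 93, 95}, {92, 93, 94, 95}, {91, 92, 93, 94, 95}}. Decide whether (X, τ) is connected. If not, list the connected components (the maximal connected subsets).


(X, τ) is disconnected; components = [{95}, {91, 92, 93, 94}].

Find clopen sets (U ∈ τ with X ∖ U ∈ τ):
  U = ∅, X ∖ U = {91, 92, 93, 94, 95} — both open, so U is clopen.
  U = {95}, X ∖ U = {91, 92, 93, 94} — both open, so U is clopen.
  U = {91, 92, 93, 94}, X ∖ U = {95} — both open, so U is clopen.
  U = {91, 92, 93, 94, 95}, X ∖ U = ∅ — both open, so U is clopen.
Nontrivial clopen(s) exist: e.g. {91, 92, 93, 94}. So (X, τ) is disconnected.
Compute connected components by grouping points that agree on all clopens:
  component: {95}
  component: {91, 92, 93, 94}


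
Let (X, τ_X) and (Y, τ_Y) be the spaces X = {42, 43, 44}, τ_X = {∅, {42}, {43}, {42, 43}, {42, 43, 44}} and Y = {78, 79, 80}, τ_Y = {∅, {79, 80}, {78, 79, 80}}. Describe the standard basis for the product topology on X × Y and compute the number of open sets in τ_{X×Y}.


Basis B = {∅ × ∅, {42} × {79, 80}, {43} × {79, 80}, {42} × {78, 79, 80}, {43} × {78, 79, 80}, {42, 43} × {79, 80}, {42, 43} × {78, 79, 80}, {42, 43, 44} × {79, 80}, {42, 43, 44} × {78, 79, 80}}; |τ_{X×Y}| = 14.

Enumerate products U × V with U ∈ τ_X, V ∈ τ_Y (deduplicated):
  ∅ × ∅ = {} (∅)
  {42} × {79, 80} = {(42,79), (42,80)}
  {43} × {79, 80} = {(43,79), (43,80)}
  {42} × {78, 79, 80} = {(42,78), (42,79), (42,80)}
  {43} × {78, 79, 80} = {(43,78), (43,79), (43,80)}
  {42, 43} × {79, 80} = {(42,79), (42,80), (43,79), (43,80)}
  {42, 43} × {78, 79, 80} = {(42,78), (42,79), (42,80), (43,78), (43,79), (43,80)}
  {42, 43, 44} × {79, 80} = {(42,79), (42,80), (43,79), (43,80), (44,79), (44,80)}
  {42, 43, 44} × {78, 79, 80} = {(42,78), (42,79), (42,80), (43,78), (43,79), (43,80), (44,78), (44,79), (44,80)}
These 9 distinct sets form the basis B.
Close under arbitrary unions to get τ_{X×Y}; counting gives |τ_{X×Y}| = 14.


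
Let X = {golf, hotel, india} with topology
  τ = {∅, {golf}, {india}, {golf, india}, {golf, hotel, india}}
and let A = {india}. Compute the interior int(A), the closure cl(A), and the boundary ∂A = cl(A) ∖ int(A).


int(A) = {india}, cl(A) = {hotel, india}, ∂A = {hotel}.

Closed sets in (X, τ) are complements of opens:
  closed(X, τ) = {∅, {hotel}, {golf, hotel}, {hotel, india}, {golf, hotel, india}}.
int(A) = ⋃ {U ∈ τ : U ⊆ A}. Opens contained in A: ∅, {india}.
Taking the union of these: int(A) = {india}.
cl(A) = ⋂ {C closed : A ⊆ C}. Closed sets containing A: {hotel, india}, {golf, hotel, india}.
Intersecting these: cl(A) = {hotel, india}.
∂A = cl(A) ∖ int(A) = {hotel, india} ∖ {india} = {hotel}.


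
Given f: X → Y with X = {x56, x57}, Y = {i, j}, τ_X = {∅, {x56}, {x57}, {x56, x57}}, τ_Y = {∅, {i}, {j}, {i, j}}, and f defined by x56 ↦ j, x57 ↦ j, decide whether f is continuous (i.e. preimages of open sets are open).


f IS continuous.

Compute f^{-1}(U) for each U ∈ τ_Y:
  U = ∅: f^{-1}(U) = ∅ ∈ τ_X ✓.
  U = {i}: f^{-1}(U) = ∅ ∈ τ_X ✓.
  U = {j}: f^{-1}(U) = {x56, x57} ∈ τ_X ✓.
  U = {i, j}: f^{-1}(U) = {x56, x57} ∈ τ_X ✓.
Every preimage lies in τ_X, so f IS continuous.


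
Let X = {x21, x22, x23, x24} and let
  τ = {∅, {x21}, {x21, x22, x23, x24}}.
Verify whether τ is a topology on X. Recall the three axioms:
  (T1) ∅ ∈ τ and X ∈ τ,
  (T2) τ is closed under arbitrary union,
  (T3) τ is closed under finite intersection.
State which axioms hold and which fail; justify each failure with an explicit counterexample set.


τ IS a topology on X.

Axiom (T1): ∅ ∈ τ? Yes; X ∈ τ? Yes.
Axiom (T2/T3): check pairwise unions and intersections of members of τ.
All pairwise intersections and unions checked — each lies in τ. Therefore τ satisfies (T1), (T2), (T3): it IS a topology on X.


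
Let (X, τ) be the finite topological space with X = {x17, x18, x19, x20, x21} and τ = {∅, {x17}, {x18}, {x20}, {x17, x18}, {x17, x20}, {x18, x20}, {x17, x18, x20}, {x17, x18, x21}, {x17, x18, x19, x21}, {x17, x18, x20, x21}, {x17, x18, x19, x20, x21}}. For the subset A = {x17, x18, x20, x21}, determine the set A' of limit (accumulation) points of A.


A' = {x19, x21}

For each x ∈ X, list the open sets U ∈ τ with x ∈ U, then check whether U ∩ (A ∖ {x}) ≠ ∅ for every such U.
  x = x17: open {x17} ∋ x has {x17} ∩ (A ∖ {x17}) = ∅, so x is NOT a limit point.
  x = x18: open {x18} ∋ x has {x18} ∩ (A ∖ {x18}) = ∅, so x is NOT a limit point.
  x = x19: opens ∋ x are {x17, x18, x19, x21}, {x17, x18, x19, x20, x21}; each meets A ∖ {x19}, so x IS a limit point.
  x = x20: open {x20} ∋ x has {x20} ∩ (A ∖ {x20}) = ∅, so x is NOT a limit point.
  x = x21: opens ∋ x are {x17, x18, x21}, {x17, x18, x19, x21}, {x17, x18, x20, x21}, {x17, x18, x19, x20, x21}; each meets A ∖ {x21}, so x IS a limit point.
Collecting: A' = {x19, x21}.


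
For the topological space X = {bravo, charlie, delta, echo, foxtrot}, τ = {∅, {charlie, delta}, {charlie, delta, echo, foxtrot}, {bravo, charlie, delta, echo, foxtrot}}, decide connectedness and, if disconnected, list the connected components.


(X, τ) is connected.

Find clopen sets (U ∈ τ with X ∖ U ∈ τ):
  U = ∅, X ∖ U = {bravo, charlie, delta, echo, foxtrot} — both open, so U is clopen.
  U = {bravo, charlie, delta, echo, foxtrot}, X ∖ U = ∅ — both open, so U is clopen.
Only trivial clopens (∅ and X) exist, so (X, τ) is connected.
Compute connected components by grouping points that agree on all clopens:
  component: {bravo, charlie, delta, echo, foxtrot}


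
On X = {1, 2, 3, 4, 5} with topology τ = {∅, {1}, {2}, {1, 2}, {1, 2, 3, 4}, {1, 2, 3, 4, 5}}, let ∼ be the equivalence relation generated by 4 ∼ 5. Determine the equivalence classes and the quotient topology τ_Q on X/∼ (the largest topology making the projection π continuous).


X/∼ = {[1], [2], [3], [4=5]}; |τ_Q| = 5.

Equivalence classes: [1], [2], [3], [4=5].
Quotient map π: X → X/∼ sends 1 ↦ [1], 2 ↦ [2], 3 ↦ [3], 4 ↦ [4=5], 5 ↦ [4=5].
For each subset V ⊆ X/∼, compute π^{-1}(V) ⊆ X and check whether π^{-1}(V) ∈ τ. V is open in τ_Q iff π^{-1}(V) ∈ τ.
  V = {}: π^{-1}(V) = ∅ ∈ τ ✓.
  V = {[1]}: π^{-1}(V) = {1} ∈ τ ✓.
  V = {[2]}: π^{-1}(V) = {2} ∈ τ ✓.
  V = {[1], [2]}: π^{-1}(V) = {1, 2} ∈ τ ✓.
  V = {[3]}: π^{-1}(V) = {3} ∉ τ ✗.
  V = {[1], [3]}: π^{-1}(V) = {1, 3} ∉ τ ✗.
  V = {[2], [3]}: π^{-1}(V) = {2, 3} ∉ τ ✗.
  V = {[1], [2], [3]}: π^{-1}(V) = {1, 2, 3} ∉ τ ✗.
  V = {[4=5]}: π^{-1}(V) = {4, 5} ∉ τ ✗.
  V = {[1], [4=5]}: π^{-1}(V) = {1, 4, 5} ∉ τ ✗.
  V = {[2], [4=5]}: π^{-1}(V) = {2, 4, 5} ∉ τ ✗.
  V = {[1], [2], [4=5]}: π^{-1}(V) = {1, 2, 4, 5} ∉ τ ✗.
  V = {[3], [4=5]}: π^{-1}(V) = {3, 4, 5} ∉ τ ✗.
  V = {[1], [3], [4=5]}: π^{-1}(V) = {1, 3, 4, 5} ∉ τ ✗.
  V = {[2], [3], [4=5]}: π^{-1}(V) = {2, 3, 4, 5} ∉ τ ✗.
  V = {[1], [2], [3], [4=5]}: π^{-1}(V) = {1, 2, 3, 4, 5} ∈ τ ✓.
Open sets in the quotient: τ_Q = {{}, {[1]}, {[2]}, {[1], [2]}, {[1], [2], [3], [4=5]}} (5 elements).


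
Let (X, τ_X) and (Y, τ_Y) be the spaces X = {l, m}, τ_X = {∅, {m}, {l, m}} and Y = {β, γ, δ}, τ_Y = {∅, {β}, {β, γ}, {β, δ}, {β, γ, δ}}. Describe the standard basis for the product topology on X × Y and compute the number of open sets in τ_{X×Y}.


Basis B = {∅ × ∅, {m} × {β}, {l, m} × {β}, {m} × {β, γ}, {m} × {β, δ}, {m} × {β, γ, δ}, {l, m} × {β, γ}, {l, m} × {β, δ}, {l, m} × {β, γ, δ}}; |τ_{X×Y}| = 14.

Enumerate products U × V with U ∈ τ_X, V ∈ τ_Y (deduplicated):
  ∅ × ∅ = {} (∅)
  {m} × {β} = {(m,β)}
  {l, m} × {β} = {(l,β), (m,β)}
  {m} × {β, γ} = {(m,β), (m,γ)}
  {m} × {β, δ} = {(m,β), (m,δ)}
  {m} × {β, γ, δ} = {(m,β), (m,γ), (m,δ)}
  {l, m} × {β, γ} = {(l,β), (l,γ), (m,β), (m,γ)}
  {l, m} × {β, δ} = {(l,β), (l,δ), (m,β), (m,δ)}
  {l, m} × {β, γ, δ} = {(l,β), (l,γ), (l,δ), (m,β), (m,γ), (m,δ)}
These 9 distinct sets form the basis B.
Close under arbitrary unions to get τ_{X×Y}; counting gives |τ_{X×Y}| = 14.


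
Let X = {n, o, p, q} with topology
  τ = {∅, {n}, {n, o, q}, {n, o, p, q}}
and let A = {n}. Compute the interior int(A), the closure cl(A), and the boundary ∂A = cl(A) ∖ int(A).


int(A) = {n}, cl(A) = {n, o, p, q}, ∂A = {o, p, q}.

Closed sets in (X, τ) are complements of opens:
  closed(X, τ) = {∅, {p}, {o, p, q}, {n, o, p, q}}.
int(A) = ⋃ {U ∈ τ : U ⊆ A}. Opens contained in A: ∅, {n}.
Taking the union of these: int(A) = {n}.
cl(A) = ⋂ {C closed : A ⊆ C}. Closed sets containing A: {n, o, p, q}.
Intersecting these: cl(A) = {n, o, p, q}.
∂A = cl(A) ∖ int(A) = {n, o, p, q} ∖ {n} = {o, p, q}.
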